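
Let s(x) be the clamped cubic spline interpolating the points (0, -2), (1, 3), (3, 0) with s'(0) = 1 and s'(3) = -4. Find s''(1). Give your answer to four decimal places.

-9.6667

Let σ_i = s''(x_i). Step sizes h_i = 1, 2; slopes of the chords Δ_i = (y_(i+1) - y_i)/h_i = 5, -3/2.
  1·σ_0 + 6·σ_1 + 2·σ_2 = 6(Δ_1 - Δ_0) = -39
Clamped end conditions give two more equations: 2h_0·σ_0 + h_0·σ_1 = 6(Δ_0 - s'(0)) = 24 and h_1·σ_1 + 2h_1·σ_2 = 6(s'(3) - Δ_1) = -15.
Solving: σ_0 = 101/6, σ_1 = -29/3, σ_2 = 13/12.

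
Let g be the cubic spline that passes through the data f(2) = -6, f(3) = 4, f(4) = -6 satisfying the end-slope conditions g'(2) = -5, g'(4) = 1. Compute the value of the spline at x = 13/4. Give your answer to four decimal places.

With M_i denoting the second derivative at x_i, h_i = 1, 1, and Δ_i = (y_(i+1) − y_i)/h_i = 10, -10:
  1·M_0 + 4·M_1 + 1·M_2 = 6(Δ_1 - Δ_0) = -120
Clamped end conditions give two more equations: 2h_0·M_0 + h_0·M_1 = 6(Δ_0 - g'(2)) = 90 and h_1·M_1 + 2h_1·M_2 = 6(g'(4) - Δ_1) = 66.
Forward elimination and back-substitution give M_0 = 78, M_1 = -66, M_2 = 66.
On [3, 4], g(x) = 4 + 1·(x - 3) - 33·(x - 3)² + 22·(x - 3)³.
With (x - 3) = 1/4: g(13/4) = 81/32.

2.5313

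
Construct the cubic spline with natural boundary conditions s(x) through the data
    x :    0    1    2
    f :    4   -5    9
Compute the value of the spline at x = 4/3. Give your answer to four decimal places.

Put σ_i = s'' at the i-th knot. Here h = (1, 1) and Δ = (-9, 14), so the interior equations h_(i-1)·σ_(i-1) + 2(h_(i-1)+h_i)·σ_i + h_i·σ_(i+1) = 6(Δ_i − Δ_(i-1)) read
  1·σ_0 + 4·σ_1 + 1·σ_2 = 6(Δ_1 - Δ_0) = 138
Natural end conditions: σ_0 = σ_2 = 0.
Solving the tridiagonal system: σ_0 = 0, σ_1 = 69/2, σ_2 = 0.
On [1, 2], s(x) = -5 + 5/2·(x - 1) + 69/4·(x - 1)² - 23/4·(x - 1)³.
With (x - 1) = 1/3: s(4/3) = -133/54.

-2.4630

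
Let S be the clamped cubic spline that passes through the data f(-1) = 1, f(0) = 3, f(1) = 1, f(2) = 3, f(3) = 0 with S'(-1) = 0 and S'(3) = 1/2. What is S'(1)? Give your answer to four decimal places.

0.2500

Write M_i for S''(x_i). With h_i = 1, 1, 1, 1 and divided differences Δ_i = 2, -2, 2, -3, the continuity of S' gives the tridiagonal system
  1·M_0 + 4·M_1 + 1·M_2 = 6(Δ_1 - Δ_0) = -24
  1·M_1 + 4·M_2 + 1·M_3 = 6(Δ_2 - Δ_1) = 24
  1·M_2 + 4·M_3 + 1·M_4 = 6(Δ_3 - Δ_2) = -30
Clamped end conditions give two more equations: 2h_0·M_0 + h_0·M_1 = 6(Δ_0 - S'(-1)) = 12 and h_3·M_3 + 2h_3·M_4 = 6(S'(3) - Δ_3) = 21.
Solving: M_0 = 97/8, M_1 = -49/4, M_2 = 103/8, M_3 = -61/4, M_4 = 145/8.
On [1, 2], S'(t) = b_2 + 2c_2·(t - 1) + 3d_2·(t - 1)² with b_2 = Δ_2 - h_2(2M_2 + M_3)/6 = 1/4, c_2 = M_2/2 = 103/16, d_2 = (M_3 - M_2)/(6h_2) = -75/16. So S'(1) = 1/4.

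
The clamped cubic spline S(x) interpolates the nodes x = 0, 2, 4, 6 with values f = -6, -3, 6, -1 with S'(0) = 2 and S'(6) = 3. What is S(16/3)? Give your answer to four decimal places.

Let m_i = S''(x_i). Step sizes h_i = 2, 2, 2; slopes of the chords Δ_i = (y_(i+1) - y_i)/h_i = 3/2, 9/2, -7/2.
  2·m_0 + 8·m_1 + 2·m_2 = 6(Δ_1 - Δ_0) = 18
  2·m_1 + 8·m_2 + 2·m_3 = 6(Δ_2 - Δ_1) = -48
Clamped end conditions give two more equations: 2h_0·m_0 + h_0·m_1 = 6(Δ_0 - S'(0)) = -3 and h_2·m_2 + 2h_2·m_3 = 6(S'(6) - Δ_2) = 39.
Solving: m_0 = -113/30, m_1 = 181/30, m_2 = -341/30, m_3 = 463/30.
On [4, 6], S(x) = 6 - 16/15·(x - 4) - 341/60·(x - 4)² + 67/30·(x - 4)³.
With (x - 4) = 4/3: S(16/3) = -94/405.

-0.2321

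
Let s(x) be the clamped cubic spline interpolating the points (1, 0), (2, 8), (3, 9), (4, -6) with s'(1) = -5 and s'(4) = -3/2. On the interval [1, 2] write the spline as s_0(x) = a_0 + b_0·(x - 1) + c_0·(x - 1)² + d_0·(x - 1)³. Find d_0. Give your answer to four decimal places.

Put M_i = s'' at the i-th knot. Here h = (1, 1, 1) and Δ = (8, 1, -15), so the interior equations h_(i-1)·M_(i-1) + 2(h_(i-1)+h_i)·M_i + h_i·M_(i+1) = 6(Δ_i − Δ_(i-1)) read
  1·M_0 + 4·M_1 + 1·M_2 = 6(Δ_1 - Δ_0) = -42
  1·M_1 + 4·M_2 + 1·M_3 = 6(Δ_2 - Δ_1) = -96
Clamped end conditions give two more equations: 2h_0·M_0 + h_0·M_1 = 6(Δ_0 - s'(1)) = 78 and h_2·M_2 + 2h_2·M_3 = 6(s'(4) - Δ_2) = 81.
Forward elimination and back-substitution give M_0 = 683/15, M_1 = -196/15, M_2 = -529/15, M_3 = 872/15.
On [1, 2], with s_0(x) = a_0 + b_0·(x - 1) + c_0·(x - 1)² + d_0·(x - 1)³: c_0 = M_0/2 = 683/30, d_0 = (M_1 - M_0)/(6h_0) = -293/30, b_0 = Δ_0 - h_0(2M_0 + M_1)/6 = -5.

-9.7667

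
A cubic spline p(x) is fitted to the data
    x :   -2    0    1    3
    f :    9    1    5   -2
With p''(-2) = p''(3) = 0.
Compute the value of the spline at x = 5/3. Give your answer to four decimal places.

Write m_i for p''(x_i). With h_i = 2, 1, 2 and divided differences Δ_i = -4, 4, -7/2, the continuity of p' gives the tridiagonal system
  2·m_0 + 6·m_1 + 1·m_2 = 6(Δ_1 - Δ_0) = 48
  1·m_1 + 6·m_2 + 2·m_3 = 6(Δ_2 - Δ_1) = -45
Natural end conditions: m_0 = m_3 = 0.
Forward elimination and back-substitution give m_0 = 0, m_1 = 333/35, m_2 = -318/35, m_3 = 0.
On [1, 3], p(x) = 5 + 179/70·(x - 1) - 159/35·(x - 1)² + 53/70·(x - 1)³.
With (x - 1) = 2/3: p(5/3) = 928/189.

4.9101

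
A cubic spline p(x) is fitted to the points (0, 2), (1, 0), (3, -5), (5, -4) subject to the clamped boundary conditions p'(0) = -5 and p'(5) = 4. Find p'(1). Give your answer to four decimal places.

-1.2174

With M_i denoting the second derivative at x_i, h_i = 1, 2, 2, and Δ_i = (y_(i+1) − y_i)/h_i = -2, -5/2, 1/2:
  1·M_0 + 6·M_1 + 2·M_2 = 6(Δ_1 - Δ_0) = -3
  2·M_1 + 8·M_2 + 2·M_3 = 6(Δ_2 - Δ_1) = 18
Clamped end conditions give two more equations: 2h_0·M_0 + h_0·M_1 = 6(Δ_0 - p'(0)) = 18 and h_2·M_2 + 2h_2·M_3 = 6(p'(5) - Δ_2) = 21.
Forward elimination and back-substitution give M_0 = 240/23, M_1 = -66/23, M_2 = 87/46, M_3 = 99/23.
On [1, 3], p'(x) = b_1 + 2c_1·(x - 1) + 3d_1·(x - 1)² with b_1 = Δ_1 - h_1(2M_1 + M_2)/6 = -28/23, c_1 = M_1/2 = -33/23, d_1 = (M_2 - M_1)/(6h_1) = 73/184. So p'(1) = -28/23.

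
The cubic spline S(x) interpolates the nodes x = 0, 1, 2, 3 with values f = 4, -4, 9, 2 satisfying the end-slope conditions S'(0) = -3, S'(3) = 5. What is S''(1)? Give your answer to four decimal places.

Put m_i = S'' at the i-th knot. Here h = (1, 1, 1) and Δ = (-8, 13, -7), so the interior equations h_(i-1)·m_(i-1) + 2(h_(i-1)+h_i)·m_i + h_i·m_(i+1) = 6(Δ_i − Δ_(i-1)) read
  1·m_0 + 4·m_1 + 1·m_2 = 6(Δ_1 - Δ_0) = 126
  1·m_1 + 4·m_2 + 1·m_3 = 6(Δ_2 - Δ_1) = -120
Clamped end conditions give two more equations: 2h_0·m_0 + h_0·m_1 = 6(Δ_0 - S'(0)) = -30 and h_2·m_2 + 2h_2·m_3 = 6(S'(3) - Δ_2) = 72.
Hence m_0 = -658/15, m_1 = 866/15, m_2 = -916/15, m_3 = 998/15.

57.7333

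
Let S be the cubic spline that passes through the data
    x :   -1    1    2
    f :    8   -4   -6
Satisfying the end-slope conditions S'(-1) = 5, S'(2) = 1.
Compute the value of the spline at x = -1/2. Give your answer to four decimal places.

8.1094

Let σ_i = S''(x_i). Step sizes h_i = 2, 1; slopes of the chords Δ_i = (y_(i+1) - y_i)/h_i = -6, -2.
  2·σ_0 + 6·σ_1 + 1·σ_2 = 6(Δ_1 - Δ_0) = 24
Clamped end conditions give two more equations: 2h_0·σ_0 + h_0·σ_1 = 6(Δ_0 - S'(-1)) = -66 and h_1·σ_1 + 2h_1·σ_2 = 6(S'(2) - Δ_1) = 18.
Solving the tridiagonal system: σ_0 = -131/6, σ_1 = 32/3, σ_2 = 11/3.
On [-1, 1], S(x) = 8 + 5·(x + 1) - 131/12·(x + 1)² + 65/24·(x + 1)³.
With (x + 1) = 1/2: S(-1/2) = 519/64.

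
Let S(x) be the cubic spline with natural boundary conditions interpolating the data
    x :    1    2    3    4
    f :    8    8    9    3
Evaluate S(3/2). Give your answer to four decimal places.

7.7250

Write m_i for S''(x_i). With h_i = 1, 1, 1 and divided differences Δ_i = 0, 1, -6, the continuity of S' gives the tridiagonal system
  1·m_0 + 4·m_1 + 1·m_2 = 6(Δ_1 - Δ_0) = 6
  1·m_1 + 4·m_2 + 1·m_3 = 6(Δ_2 - Δ_1) = -42
Natural end conditions: m_0 = m_3 = 0.
Hence m_0 = 0, m_1 = 22/5, m_2 = -58/5, m_3 = 0.
On [1, 2], S(x) = 8 - 11/15·(x - 1) + 0·(x - 1)² + 11/15·(x - 1)³.
With (x - 1) = 1/2: S(3/2) = 309/40.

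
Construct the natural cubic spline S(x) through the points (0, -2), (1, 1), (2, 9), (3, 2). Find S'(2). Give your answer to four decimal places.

Write m_i for S''(x_i). With h_i = 1, 1, 1 and divided differences Δ_i = 3, 8, -7, the continuity of S' gives the tridiagonal system
  1·m_0 + 4·m_1 + 1·m_2 = 6(Δ_1 - Δ_0) = 30
  1·m_1 + 4·m_2 + 1·m_3 = 6(Δ_2 - Δ_1) = -90
Natural end conditions: m_0 = m_3 = 0.
Solving: m_0 = 0, m_1 = 14, m_2 = -26, m_3 = 0.
On [2, 3], S'(x) = b_2 + 2c_2·(x - 2) + 3d_2·(x - 2)² with b_2 = Δ_2 - h_2(2m_2 + m_3)/6 = 5/3, c_2 = m_2/2 = -13, d_2 = (m_3 - m_2)/(6h_2) = 13/3. So S'(2) = 5/3.

1.6667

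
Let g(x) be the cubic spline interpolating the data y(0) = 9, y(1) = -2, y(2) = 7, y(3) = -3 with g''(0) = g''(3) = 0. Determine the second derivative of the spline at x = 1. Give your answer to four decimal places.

With M_i denoting the second derivative at x_i, h_i = 1, 1, 1, and Δ_i = (y_(i+1) − y_i)/h_i = -11, 9, -10:
  1·M_0 + 4·M_1 + 1·M_2 = 6(Δ_1 - Δ_0) = 120
  1·M_1 + 4·M_2 + 1·M_3 = 6(Δ_2 - Δ_1) = -114
Natural end conditions: M_0 = M_3 = 0.
Solving the tridiagonal system: M_0 = 0, M_1 = 198/5, M_2 = -192/5, M_3 = 0.

39.6000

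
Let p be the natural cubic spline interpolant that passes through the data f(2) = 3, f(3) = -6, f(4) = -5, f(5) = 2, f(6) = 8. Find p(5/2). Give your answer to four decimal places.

With m_i denoting the second derivative at x_i, h_i = 1, 1, 1, 1, and Δ_i = (y_(i+1) − y_i)/h_i = -9, 1, 7, 6:
  1·m_0 + 4·m_1 + 1·m_2 = 6(Δ_1 - Δ_0) = 60
  1·m_1 + 4·m_2 + 1·m_3 = 6(Δ_2 - Δ_1) = 36
  1·m_2 + 4·m_3 + 1·m_4 = 6(Δ_3 - Δ_2) = -6
Natural end conditions: m_0 = m_4 = 0.
Solving: m_0 = 0, m_1 = 375/28, m_2 = 45/7, m_3 = -87/28, m_4 = 0.
On [2, 3], p(t) = 3 - 629/56·(t - 2) + 0·(t - 2)² + 125/56·(t - 2)³.
With (t - 2) = 1/2: p(5/2) = -1047/448.

-2.3371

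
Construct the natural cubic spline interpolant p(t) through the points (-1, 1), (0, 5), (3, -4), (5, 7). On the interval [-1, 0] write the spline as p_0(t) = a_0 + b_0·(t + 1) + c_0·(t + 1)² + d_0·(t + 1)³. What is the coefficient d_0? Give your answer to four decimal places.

-1.3451

Let m_i = p''(x_i). Step sizes h_i = 1, 3, 2; slopes of the chords Δ_i = (y_(i+1) - y_i)/h_i = 4, -3, 11/2.
  1·m_0 + 8·m_1 + 3·m_2 = 6(Δ_1 - Δ_0) = -42
  3·m_1 + 10·m_2 + 2·m_3 = 6(Δ_2 - Δ_1) = 51
Natural end conditions: m_0 = m_3 = 0.
Hence m_0 = 0, m_1 = -573/71, m_2 = 534/71, m_3 = 0.
On [-1, 0], with p_0(t) = a_0 + b_0·(t + 1) + c_0·(t + 1)² + d_0·(t + 1)³: c_0 = m_0/2 = 0, d_0 = (m_1 - m_0)/(6h_0) = -191/142, b_0 = Δ_0 - h_0(2m_0 + m_1)/6 = 759/142.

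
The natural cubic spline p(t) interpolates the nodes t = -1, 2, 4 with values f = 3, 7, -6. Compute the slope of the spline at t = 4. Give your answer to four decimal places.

With m_i denoting the second derivative at x_i, h_i = 3, 2, and Δ_i = (y_(i+1) − y_i)/h_i = 4/3, -13/2:
  3·m_0 + 10·m_1 + 2·m_2 = 6(Δ_1 - Δ_0) = -47
Natural end conditions: m_0 = m_2 = 0.
Solving the tridiagonal system: m_0 = 0, m_1 = -47/10, m_2 = 0.
On [2, 4], p'(t) = b_1 + 2c_1·(t - 2) + 3d_1·(t - 2)² with b_1 = Δ_1 - h_1(2m_1 + m_2)/6 = -101/30, c_1 = m_1/2 = -47/20, d_1 = (m_2 - m_1)/(6h_1) = 47/120. So p'(4) = -121/15.

-8.0667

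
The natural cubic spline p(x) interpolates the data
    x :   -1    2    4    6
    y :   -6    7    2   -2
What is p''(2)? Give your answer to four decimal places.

-4.3947

Let σ_i = p''(x_i). Step sizes h_i = 3, 2, 2; slopes of the chords Δ_i = (y_(i+1) - y_i)/h_i = 13/3, -5/2, -2.
  3·σ_0 + 10·σ_1 + 2·σ_2 = 6(Δ_1 - Δ_0) = -41
  2·σ_1 + 8·σ_2 + 2·σ_3 = 6(Δ_2 - Δ_1) = 3
Natural end conditions: σ_0 = σ_3 = 0.
Hence σ_0 = 0, σ_1 = -167/38, σ_2 = 28/19, σ_3 = 0.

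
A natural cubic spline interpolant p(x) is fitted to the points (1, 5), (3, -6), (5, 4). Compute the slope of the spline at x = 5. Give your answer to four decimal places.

Let m_i = p''(x_i). Step sizes h_i = 2, 2; slopes of the chords Δ_i = (y_(i+1) - y_i)/h_i = -11/2, 5.
  2·m_0 + 8·m_1 + 2·m_2 = 6(Δ_1 - Δ_0) = 63
Natural end conditions: m_0 = m_2 = 0.
Solving: m_0 = 0, m_1 = 63/8, m_2 = 0.
On [3, 5], p'(x) = b_1 + 2c_1·(x - 3) + 3d_1·(x - 3)² with b_1 = Δ_1 - h_1(2m_1 + m_2)/6 = -1/4, c_1 = m_1/2 = 63/16, d_1 = (m_2 - m_1)/(6h_1) = -21/32. So p'(5) = 61/8.

7.6250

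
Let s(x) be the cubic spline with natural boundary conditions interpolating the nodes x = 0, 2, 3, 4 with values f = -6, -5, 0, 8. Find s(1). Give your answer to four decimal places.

-6.4783

Let m_i = s''(x_i). Step sizes h_i = 2, 1, 1; slopes of the chords Δ_i = (y_(i+1) - y_i)/h_i = 1/2, 5, 8.
  2·m_0 + 6·m_1 + 1·m_2 = 6(Δ_1 - Δ_0) = 27
  1·m_1 + 4·m_2 + 1·m_3 = 6(Δ_2 - Δ_1) = 18
Natural end conditions: m_0 = m_3 = 0.
Forward elimination and back-substitution give m_0 = 0, m_1 = 90/23, m_2 = 81/23, m_3 = 0.
On [0, 2], s(x) = -6 - 37/46·x + 0·x² + 15/46·x³.
With x = 1: s(1) = -149/23.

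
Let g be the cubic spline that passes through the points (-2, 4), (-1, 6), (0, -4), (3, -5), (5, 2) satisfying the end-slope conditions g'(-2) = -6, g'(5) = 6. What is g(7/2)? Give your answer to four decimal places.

-3.5178

Write M_i for g''(x_i). With h_i = 1, 1, 3, 2 and divided differences Δ_i = 2, -10, -1/3, 7/2, the continuity of g' gives the tridiagonal system
  1·M_0 + 4·M_1 + 1·M_2 = 6(Δ_1 - Δ_0) = -72
  1·M_1 + 8·M_2 + 3·M_3 = 6(Δ_2 - Δ_1) = 58
  3·M_2 + 10·M_3 + 2·M_4 = 6(Δ_3 - Δ_2) = 23
Clamped end conditions give two more equations: 2h_0·M_0 + h_0·M_1 = 6(Δ_0 - g'(-2)) = 48 and h_3·M_3 + 2h_3·M_4 = 6(g'(5) - Δ_3) = 15.
Solving the tridiagonal system: M_0 = 11117/282, M_1 = -4349/141, M_2 = 3371/282, M_3 = -319/141, M_4 = 2753/564.
On [3, 5], g(x) = -5 + 1907/564·(x - 3) - 319/282·(x - 3)² + 1343/2256·(x - 3)³.
With (x - 3) = 1/2: g(7/2) = -21163/6016.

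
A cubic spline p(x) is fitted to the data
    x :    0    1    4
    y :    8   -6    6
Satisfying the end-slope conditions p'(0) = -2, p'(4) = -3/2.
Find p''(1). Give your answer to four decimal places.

Let M_i = p''(x_i). Step sizes h_i = 1, 3; slopes of the chords Δ_i = (y_(i+1) - y_i)/h_i = -14, 4.
  1·M_0 + 8·M_1 + 3·M_2 = 6(Δ_1 - Δ_0) = 108
Clamped end conditions give two more equations: 2h_0·M_0 + h_0·M_1 = 6(Δ_0 - p'(0)) = -72 and h_1·M_1 + 2h_1·M_2 = 6(p'(4) - Δ_1) = -33.
Solving the tridiagonal system: M_0 = -395/8, M_1 = 107/4, M_2 = -151/8.

26.7500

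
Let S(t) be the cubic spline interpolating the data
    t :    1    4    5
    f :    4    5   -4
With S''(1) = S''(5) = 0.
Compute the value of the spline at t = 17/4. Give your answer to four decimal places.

Let M_i = S''(x_i). Step sizes h_i = 3, 1; slopes of the chords Δ_i = (y_(i+1) - y_i)/h_i = 1/3, -9.
  3·M_0 + 8·M_1 + 1·M_2 = 6(Δ_1 - Δ_0) = -56
Natural end conditions: M_0 = M_2 = 0.
Solving: M_0 = 0, M_1 = -7, M_2 = 0.
On [4, 5], S(t) = 5 - 20/3·(t - 4) - 7/2·(t - 4)² + 7/6·(t - 4)³.
With (t - 4) = 1/4: S(17/4) = 401/128.

3.1328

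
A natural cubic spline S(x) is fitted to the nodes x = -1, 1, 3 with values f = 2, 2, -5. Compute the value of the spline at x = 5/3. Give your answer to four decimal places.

0.3148

Write M_i for S''(x_i). With h_i = 2, 2 and divided differences Δ_i = 0, -7/2, the continuity of S' gives the tridiagonal system
  2·M_0 + 8·M_1 + 2·M_2 = 6(Δ_1 - Δ_0) = -21
Natural end conditions: M_0 = M_2 = 0.
Solving: M_0 = 0, M_1 = -21/8, M_2 = 0.
On [1, 3], S(x) = 2 - 7/4·(x - 1) - 21/16·(x - 1)² + 7/32·(x - 1)³.
With (x - 1) = 2/3: S(5/3) = 17/54.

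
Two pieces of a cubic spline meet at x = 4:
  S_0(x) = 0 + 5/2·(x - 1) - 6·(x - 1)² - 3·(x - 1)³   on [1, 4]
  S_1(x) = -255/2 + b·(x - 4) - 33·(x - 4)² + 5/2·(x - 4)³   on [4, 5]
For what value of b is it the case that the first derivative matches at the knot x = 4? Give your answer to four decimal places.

-114.5000

S_0'(x) = 5/2 - 12·(x - 1) - 9·(x - 1)², so S_0'(4) = -229/2. On the right, S_1'(4) = b, so b = -229/2.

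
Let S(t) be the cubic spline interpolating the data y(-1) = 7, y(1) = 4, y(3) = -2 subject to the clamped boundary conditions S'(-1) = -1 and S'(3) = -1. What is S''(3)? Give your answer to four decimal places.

Put σ_i = S'' at the i-th knot. Here h = (2, 2) and Δ = (-3/2, -3), so the interior equations h_(i-1)·σ_(i-1) + 2(h_(i-1)+h_i)·σ_i + h_i·σ_(i+1) = 6(Δ_i − Δ_(i-1)) read
  2·σ_0 + 8·σ_1 + 2·σ_2 = 6(Δ_1 - Δ_0) = -9
Clamped end conditions give two more equations: 2h_0·σ_0 + h_0·σ_1 = 6(Δ_0 - S'(-1)) = -3 and h_1·σ_1 + 2h_1·σ_2 = 6(S'(3) - Δ_1) = 12.
Hence σ_0 = 3/8, σ_1 = -9/4, σ_2 = 33/8.

4.1250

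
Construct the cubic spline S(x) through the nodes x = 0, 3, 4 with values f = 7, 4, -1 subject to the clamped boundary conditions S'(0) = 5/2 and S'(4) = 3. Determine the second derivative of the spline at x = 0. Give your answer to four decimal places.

Let M_i = S''(x_i). Step sizes h_i = 3, 1; slopes of the chords Δ_i = (y_(i+1) - y_i)/h_i = -1, -5.
  3·M_0 + 8·M_1 + 1·M_2 = 6(Δ_1 - Δ_0) = -24
Clamped end conditions give two more equations: 2h_0·M_0 + h_0·M_1 = 6(Δ_0 - S'(0)) = -21 and h_1·M_1 + 2h_1·M_2 = 6(S'(4) - Δ_1) = 48.
Solving the tridiagonal system: M_0 = -3/8, M_1 = -25/4, M_2 = 217/8.

-0.3750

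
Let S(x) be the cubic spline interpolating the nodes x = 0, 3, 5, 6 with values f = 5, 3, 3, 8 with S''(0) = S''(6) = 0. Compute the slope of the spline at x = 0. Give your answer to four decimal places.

-0.3452

Let σ_i = S''(x_i). Step sizes h_i = 3, 2, 1; slopes of the chords Δ_i = (y_(i+1) - y_i)/h_i = -2/3, 0, 5.
  3·σ_0 + 10·σ_1 + 2·σ_2 = 6(Δ_1 - Δ_0) = 4
  2·σ_1 + 6·σ_2 + 1·σ_3 = 6(Δ_2 - Δ_1) = 30
Natural end conditions: σ_0 = σ_3 = 0.
Solving: σ_0 = 0, σ_1 = -9/14, σ_2 = 73/14, σ_3 = 0.
On [0, 3], S'(x) = b_0 + 2c_0·x + 3d_0·x² with b_0 = Δ_0 - h_0(2σ_0 + σ_1)/6 = -29/84, c_0 = σ_0/2 = 0, d_0 = (σ_1 - σ_0)/(6h_0) = -1/28. So S'(0) = -29/84.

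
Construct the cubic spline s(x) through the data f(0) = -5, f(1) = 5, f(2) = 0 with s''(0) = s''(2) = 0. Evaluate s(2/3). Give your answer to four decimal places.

3.0556

Let m_i = s''(x_i). Step sizes h_i = 1, 1; slopes of the chords Δ_i = (y_(i+1) - y_i)/h_i = 10, -5.
  1·m_0 + 4·m_1 + 1·m_2 = 6(Δ_1 - Δ_0) = -90
Natural end conditions: m_0 = m_2 = 0.
Solving: m_0 = 0, m_1 = -45/2, m_2 = 0.
On [0, 1], s(x) = -5 + 55/4·x + 0·x² - 15/4·x³.
With x = 2/3: s(2/3) = 55/18.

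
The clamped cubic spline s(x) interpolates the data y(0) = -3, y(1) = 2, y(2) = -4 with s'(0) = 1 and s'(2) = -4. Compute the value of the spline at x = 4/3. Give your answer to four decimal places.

0.7407

With M_i denoting the second derivative at x_i, h_i = 1, 1, and Δ_i = (y_(i+1) − y_i)/h_i = 5, -6:
  1·M_0 + 4·M_1 + 1·M_2 = 6(Δ_1 - Δ_0) = -66
Clamped end conditions give two more equations: 2h_0·M_0 + h_0·M_1 = 6(Δ_0 - s'(0)) = 24 and h_1·M_1 + 2h_1·M_2 = 6(s'(2) - Δ_1) = 12.
Solving: M_0 = 26, M_1 = -28, M_2 = 20.
On [1, 2], s(x) = 2 + 0·(x - 1) - 14·(x - 1)² + 8·(x - 1)³.
With (x - 1) = 1/3: s(4/3) = 20/27.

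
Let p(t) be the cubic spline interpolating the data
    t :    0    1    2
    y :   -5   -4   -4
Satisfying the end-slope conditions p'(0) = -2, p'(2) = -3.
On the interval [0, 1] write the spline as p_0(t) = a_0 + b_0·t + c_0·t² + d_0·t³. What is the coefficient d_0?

Write σ_i for p''(x_i). With h_i = 1, 1 and divided differences Δ_i = 1, 0, the continuity of p' gives the tridiagonal system
  1·σ_0 + 4·σ_1 + 1·σ_2 = 6(Δ_1 - Δ_0) = -6
Clamped end conditions give two more equations: 2h_0·σ_0 + h_0·σ_1 = 6(Δ_0 - p'(0)) = 18 and h_1·σ_1 + 2h_1·σ_2 = 6(p'(2) - Δ_1) = -18.
Solving the tridiagonal system: σ_0 = 10, σ_1 = -2, σ_2 = -8.
On [0, 1], with p_0(t) = a_0 + b_0·t + c_0·t² + d_0·t³: c_0 = σ_0/2 = 5, d_0 = (σ_1 - σ_0)/(6h_0) = -2, b_0 = Δ_0 - h_0(2σ_0 + σ_1)/6 = -2.

-2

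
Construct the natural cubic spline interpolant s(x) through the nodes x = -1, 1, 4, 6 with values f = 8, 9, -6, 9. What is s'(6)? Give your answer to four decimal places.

Put M_i = s'' at the i-th knot. Here h = (2, 3, 2) and Δ = (1/2, -5, 15/2), so the interior equations h_(i-1)·M_(i-1) + 2(h_(i-1)+h_i)·M_i + h_i·M_(i+1) = 6(Δ_i − Δ_(i-1)) read
  2·M_0 + 10·M_1 + 3·M_2 = 6(Δ_1 - Δ_0) = -33
  3·M_1 + 10·M_2 + 2·M_3 = 6(Δ_2 - Δ_1) = 75
Natural end conditions: M_0 = M_3 = 0.
Solving: M_0 = 0, M_1 = -555/91, M_2 = 849/91, M_3 = 0.
On [4, 6], s'(x) = b_2 + 2c_2·(x - 4) + 3d_2·(x - 4)² with b_2 = Δ_2 - h_2(2M_2 + M_3)/6 = 233/182, c_2 = M_2/2 = 849/182, d_2 = (M_3 - M_2)/(6h_2) = -283/364. So s'(6) = 1931/182.

10.6099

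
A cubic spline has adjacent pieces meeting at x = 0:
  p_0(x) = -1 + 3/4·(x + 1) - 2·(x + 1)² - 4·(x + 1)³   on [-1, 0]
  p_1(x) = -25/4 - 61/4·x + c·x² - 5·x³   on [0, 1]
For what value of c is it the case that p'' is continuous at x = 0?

p_0''(x) = -4 - 24·(x + 1), so p_0''(0) = -28. On the right, p_1''(0) = 2c, so c = -14.

-14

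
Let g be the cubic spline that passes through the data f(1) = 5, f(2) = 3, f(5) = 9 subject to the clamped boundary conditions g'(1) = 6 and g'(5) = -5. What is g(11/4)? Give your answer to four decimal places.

3.3223

Put m_i = g'' at the i-th knot. Here h = (1, 3) and Δ = (-2, 2), so the interior equations h_(i-1)·m_(i-1) + 2(h_(i-1)+h_i)·m_i + h_i·m_(i+1) = 6(Δ_i − Δ_(i-1)) read
  1·m_0 + 8·m_1 + 3·m_2 = 6(Δ_1 - Δ_0) = 24
Clamped end conditions give two more equations: 2h_0·m_0 + h_0·m_1 = 6(Δ_0 - g'(1)) = -48 and h_1·m_1 + 2h_1·m_2 = 6(g'(5) - Δ_1) = -42.
Solving: m_0 = -119/4, m_1 = 23/2, m_2 = -51/4.
On [2, 5], g(x) = 3 - 25/8·(x - 2) + 23/4·(x - 2)² - 97/72·(x - 2)³.
With (x - 2) = 3/4: g(11/4) = 1701/512.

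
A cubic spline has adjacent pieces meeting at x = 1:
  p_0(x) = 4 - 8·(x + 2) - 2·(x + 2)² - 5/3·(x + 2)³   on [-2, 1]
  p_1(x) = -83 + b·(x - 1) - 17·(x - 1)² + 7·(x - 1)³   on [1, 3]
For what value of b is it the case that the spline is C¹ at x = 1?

p_0'(x) = -8 - 4·(x + 2) - 5·(x + 2)², so p_0'(1) = -65. On the right, p_1'(1) = b, so b = -65.

-65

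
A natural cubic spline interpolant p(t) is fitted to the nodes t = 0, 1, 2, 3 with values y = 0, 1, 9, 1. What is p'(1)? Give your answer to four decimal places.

6.8667

Write m_i for p''(x_i). With h_i = 1, 1, 1 and divided differences Δ_i = 1, 8, -8, the continuity of p' gives the tridiagonal system
  1·m_0 + 4·m_1 + 1·m_2 = 6(Δ_1 - Δ_0) = 42
  1·m_1 + 4·m_2 + 1·m_3 = 6(Δ_2 - Δ_1) = -96
Natural end conditions: m_0 = m_3 = 0.
Solving: m_0 = 0, m_1 = 88/5, m_2 = -142/5, m_3 = 0.
On [1, 2], p'(t) = b_1 + 2c_1·(t - 1) + 3d_1·(t - 1)² with b_1 = Δ_1 - h_1(2m_1 + m_2)/6 = 103/15, c_1 = m_1/2 = 44/5, d_1 = (m_2 - m_1)/(6h_1) = -23/3. So p'(1) = 103/15.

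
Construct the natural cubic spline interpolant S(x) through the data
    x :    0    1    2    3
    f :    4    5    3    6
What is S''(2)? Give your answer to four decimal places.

9.2000

Put M_i = S'' at the i-th knot. Here h = (1, 1, 1) and Δ = (1, -2, 3), so the interior equations h_(i-1)·M_(i-1) + 2(h_(i-1)+h_i)·M_i + h_i·M_(i+1) = 6(Δ_i − Δ_(i-1)) read
  1·M_0 + 4·M_1 + 1·M_2 = 6(Δ_1 - Δ_0) = -18
  1·M_1 + 4·M_2 + 1·M_3 = 6(Δ_2 - Δ_1) = 30
Natural end conditions: M_0 = M_3 = 0.
Forward elimination and back-substitution give M_0 = 0, M_1 = -34/5, M_2 = 46/5, M_3 = 0.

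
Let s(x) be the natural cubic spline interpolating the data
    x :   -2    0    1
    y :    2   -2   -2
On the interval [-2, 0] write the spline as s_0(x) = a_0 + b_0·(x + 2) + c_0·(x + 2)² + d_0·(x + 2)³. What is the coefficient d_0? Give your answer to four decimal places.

Write σ_i for s''(x_i). With h_i = 2, 1 and divided differences Δ_i = -2, 0, the continuity of s' gives the tridiagonal system
  2·σ_0 + 6·σ_1 + 1·σ_2 = 6(Δ_1 - Δ_0) = 12
Natural end conditions: σ_0 = σ_2 = 0.
Forward elimination and back-substitution give σ_0 = 0, σ_1 = 2, σ_2 = 0.
On [-2, 0], with s_0(x) = a_0 + b_0·(x + 2) + c_0·(x + 2)² + d_0·(x + 2)³: c_0 = σ_0/2 = 0, d_0 = (σ_1 - σ_0)/(6h_0) = 1/6, b_0 = Δ_0 - h_0(2σ_0 + σ_1)/6 = -8/3.

0.1667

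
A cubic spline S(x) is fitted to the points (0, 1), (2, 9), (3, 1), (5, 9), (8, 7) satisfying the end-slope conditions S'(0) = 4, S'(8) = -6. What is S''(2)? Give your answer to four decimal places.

-17.7483

With m_i denoting the second derivative at x_i, h_i = 2, 1, 2, 3, and Δ_i = (y_(i+1) − y_i)/h_i = 4, -8, 4, -2/3:
  2·m_0 + 6·m_1 + 1·m_2 = 6(Δ_1 - Δ_0) = -72
  1·m_1 + 6·m_2 + 2·m_3 = 6(Δ_2 - Δ_1) = 72
  2·m_2 + 10·m_3 + 3·m_4 = 6(Δ_3 - Δ_2) = -28
Clamped end conditions give two more equations: 2h_0·m_0 + h_0·m_1 = 6(Δ_0 - S'(0)) = 0 and h_3·m_3 + 2h_3·m_4 = 6(S'(8) - Δ_3) = -32.
Solving: m_0 = 1340/151, m_1 = -2680/151, m_2 = 2528/151, m_3 = -808/151, m_4 = -1204/453.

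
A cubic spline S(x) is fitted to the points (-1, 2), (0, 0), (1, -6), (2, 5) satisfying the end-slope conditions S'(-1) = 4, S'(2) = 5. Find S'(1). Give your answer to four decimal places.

4.5333

Let m_i = S''(x_i). Step sizes h_i = 1, 1, 1; slopes of the chords Δ_i = (y_(i+1) - y_i)/h_i = -2, -6, 11.
  1·m_0 + 4·m_1 + 1·m_2 = 6(Δ_1 - Δ_0) = -24
  1·m_1 + 4·m_2 + 1·m_3 = 6(Δ_2 - Δ_1) = 102
Clamped end conditions give two more equations: 2h_0·m_0 + h_0·m_1 = 6(Δ_0 - S'(-1)) = -36 and h_2·m_2 + 2h_2·m_3 = 6(S'(2) - Δ_2) = -36.
Solving: m_0 = -176/15, m_1 = -188/15, m_2 = 568/15, m_3 = -554/15.
On [1, 2], S'(x) = b_2 + 2c_2·(x - 1) + 3d_2·(x - 1)² with b_2 = Δ_2 - h_2(2m_2 + m_3)/6 = 68/15, c_2 = m_2/2 = 284/15, d_2 = (m_3 - m_2)/(6h_2) = -187/15. So S'(1) = 68/15.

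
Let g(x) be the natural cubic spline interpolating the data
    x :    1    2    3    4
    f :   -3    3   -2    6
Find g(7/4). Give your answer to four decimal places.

2.7469

Write M_i for g''(x_i). With h_i = 1, 1, 1 and divided differences Δ_i = 6, -5, 8, the continuity of g' gives the tridiagonal system
  1·M_0 + 4·M_1 + 1·M_2 = 6(Δ_1 - Δ_0) = -66
  1·M_1 + 4·M_2 + 1·M_3 = 6(Δ_2 - Δ_1) = 78
Natural end conditions: M_0 = M_3 = 0.
Solving the tridiagonal system: M_0 = 0, M_1 = -114/5, M_2 = 126/5, M_3 = 0.
On [1, 2], g(x) = -3 + 49/5·(x - 1) + 0·(x - 1)² - 19/5·(x - 1)³.
With (x - 1) = 3/4: g(7/4) = 879/320.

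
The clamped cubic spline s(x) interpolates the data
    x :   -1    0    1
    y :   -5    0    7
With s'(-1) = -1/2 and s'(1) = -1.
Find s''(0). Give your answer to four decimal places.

With M_i denoting the second derivative at x_i, h_i = 1, 1, and Δ_i = (y_(i+1) − y_i)/h_i = 5, 7:
  1·M_0 + 4·M_1 + 1·M_2 = 6(Δ_1 - Δ_0) = 12
Clamped end conditions give two more equations: 2h_0·M_0 + h_0·M_1 = 6(Δ_0 - s'(-1)) = 33 and h_1·M_1 + 2h_1·M_2 = 6(s'(1) - Δ_1) = -48.
Solving: M_0 = 53/4, M_1 = 13/2, M_2 = -109/4.

6.5000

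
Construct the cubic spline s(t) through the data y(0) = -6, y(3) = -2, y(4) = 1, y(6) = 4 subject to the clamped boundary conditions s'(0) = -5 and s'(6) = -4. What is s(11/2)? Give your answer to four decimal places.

4.9688

With M_i denoting the second derivative at x_i, h_i = 3, 1, 2, and Δ_i = (y_(i+1) − y_i)/h_i = 4/3, 3, 3/2:
  3·M_0 + 8·M_1 + 1·M_2 = 6(Δ_1 - Δ_0) = 10
  1·M_1 + 6·M_2 + 2·M_3 = 6(Δ_2 - Δ_1) = -9
Clamped end conditions give two more equations: 2h_0·M_0 + h_0·M_1 = 6(Δ_0 - s'(0)) = 38 and h_2·M_2 + 2h_2·M_3 = 6(s'(6) - Δ_2) = -33.
Solving the tridiagonal system: M_0 = 43/6, M_1 = -5/3, M_2 = 11/6, M_3 = -55/6.
On [4, 6], s(t) = 1 + 10/3·(t - 4) + 11/12·(t - 4)² - 11/12·(t - 4)³.
With (t - 4) = 3/2: s(11/2) = 159/32.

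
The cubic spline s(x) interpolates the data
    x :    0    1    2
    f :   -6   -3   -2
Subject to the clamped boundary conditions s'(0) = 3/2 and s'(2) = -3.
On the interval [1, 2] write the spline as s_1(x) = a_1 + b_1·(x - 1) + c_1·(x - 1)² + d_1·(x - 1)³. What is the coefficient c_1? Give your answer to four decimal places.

Let M_i = s''(x_i). Step sizes h_i = 1, 1; slopes of the chords Δ_i = (y_(i+1) - y_i)/h_i = 3, 1.
  1·M_0 + 4·M_1 + 1·M_2 = 6(Δ_1 - Δ_0) = -12
Clamped end conditions give two more equations: 2h_0·M_0 + h_0·M_1 = 6(Δ_0 - s'(0)) = 9 and h_1·M_1 + 2h_1·M_2 = 6(s'(2) - Δ_1) = -24.
Solving: M_0 = 21/4, M_1 = -3/2, M_2 = -45/4.
On [1, 2], with s_1(x) = a_1 + b_1·(x - 1) + c_1·(x - 1)² + d_1·(x - 1)³: c_1 = M_1/2 = -3/4, d_1 = (M_2 - M_1)/(6h_1) = -13/8, b_1 = Δ_1 - h_1(2M_1 + M_2)/6 = 27/8.

-0.7500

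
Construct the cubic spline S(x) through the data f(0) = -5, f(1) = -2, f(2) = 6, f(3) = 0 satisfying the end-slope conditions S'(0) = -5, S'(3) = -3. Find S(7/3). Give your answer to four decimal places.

4.6469

With σ_i denoting the second derivative at x_i, h_i = 1, 1, 1, and Δ_i = (y_(i+1) − y_i)/h_i = 3, 8, -6:
  1·σ_0 + 4·σ_1 + 1·σ_2 = 6(Δ_1 - Δ_0) = 30
  1·σ_1 + 4·σ_2 + 1·σ_3 = 6(Δ_2 - Δ_1) = -84
Clamped end conditions give two more equations: 2h_0·σ_0 + h_0·σ_1 = 6(Δ_0 - S'(0)) = 48 and h_2·σ_2 + 2h_2·σ_3 = 6(S'(3) - Δ_2) = 18.
Forward elimination and back-substitution give σ_0 = 284/15, σ_1 = 152/15, σ_2 = -442/15, σ_3 = 356/15.
On [2, 3], S(x) = 6 - 2/15·(x - 2) - 221/15·(x - 2)² + 133/15·(x - 2)³.
With (x - 2) = 1/3: S(7/3) = 1882/405.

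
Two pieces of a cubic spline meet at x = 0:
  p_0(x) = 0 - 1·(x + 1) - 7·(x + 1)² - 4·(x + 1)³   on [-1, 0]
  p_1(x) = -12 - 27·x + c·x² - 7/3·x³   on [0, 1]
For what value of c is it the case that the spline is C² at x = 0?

-19

p_0''(x) = -14 - 24·(x + 1), so p_0''(0) = -38. On the right, p_1''(0) = 2c, so c = -19.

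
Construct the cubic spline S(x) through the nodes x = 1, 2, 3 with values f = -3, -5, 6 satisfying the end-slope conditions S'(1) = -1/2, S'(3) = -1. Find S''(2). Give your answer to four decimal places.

39.5000

Write M_i for S''(x_i). With h_i = 1, 1 and divided differences Δ_i = -2, 11, the continuity of S' gives the tridiagonal system
  1·M_0 + 4·M_1 + 1·M_2 = 6(Δ_1 - Δ_0) = 78
Clamped end conditions give two more equations: 2h_0·M_0 + h_0·M_1 = 6(Δ_0 - S'(1)) = -9 and h_1·M_1 + 2h_1·M_2 = 6(S'(3) - Δ_1) = -72.
Forward elimination and back-substitution give M_0 = -97/4, M_1 = 79/2, M_2 = -223/4.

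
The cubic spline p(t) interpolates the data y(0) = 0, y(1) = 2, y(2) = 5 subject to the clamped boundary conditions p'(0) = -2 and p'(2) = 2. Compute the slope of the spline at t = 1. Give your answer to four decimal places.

Put m_i = p'' at the i-th knot. Here h = (1, 1) and Δ = (2, 3), so the interior equations h_(i-1)·m_(i-1) + 2(h_(i-1)+h_i)·m_i + h_i·m_(i+1) = 6(Δ_i − Δ_(i-1)) read
  1·m_0 + 4·m_1 + 1·m_2 = 6(Δ_1 - Δ_0) = 6
Clamped end conditions give two more equations: 2h_0·m_0 + h_0·m_1 = 6(Δ_0 - p'(0)) = 24 and h_1·m_1 + 2h_1·m_2 = 6(p'(2) - Δ_1) = -6.
Forward elimination and back-substitution give m_0 = 25/2, m_1 = -1, m_2 = -5/2.
On [1, 2], p'(t) = b_1 + 2c_1·(t - 1) + 3d_1·(t - 1)² with b_1 = Δ_1 - h_1(2m_1 + m_2)/6 = 15/4, c_1 = m_1/2 = -1/2, d_1 = (m_2 - m_1)/(6h_1) = -1/4. So p'(1) = 15/4.

3.7500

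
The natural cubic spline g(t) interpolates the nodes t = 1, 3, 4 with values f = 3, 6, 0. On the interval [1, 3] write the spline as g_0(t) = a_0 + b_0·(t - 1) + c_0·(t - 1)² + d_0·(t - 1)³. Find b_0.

Write M_i for g''(x_i). With h_i = 2, 1 and divided differences Δ_i = 3/2, -6, the continuity of g' gives the tridiagonal system
  2·M_0 + 6·M_1 + 1·M_2 = 6(Δ_1 - Δ_0) = -45
Natural end conditions: M_0 = M_2 = 0.
Forward elimination and back-substitution give M_0 = 0, M_1 = -15/2, M_2 = 0.
On [1, 3], with g_0(t) = a_0 + b_0·(t - 1) + c_0·(t - 1)² + d_0·(t - 1)³: c_0 = M_0/2 = 0, d_0 = (M_1 - M_0)/(6h_0) = -5/8, b_0 = Δ_0 - h_0(2M_0 + M_1)/6 = 4.

4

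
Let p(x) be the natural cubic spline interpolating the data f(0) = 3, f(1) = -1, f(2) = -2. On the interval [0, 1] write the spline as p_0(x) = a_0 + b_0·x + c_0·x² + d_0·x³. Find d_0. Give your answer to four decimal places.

0.7500

With M_i denoting the second derivative at x_i, h_i = 1, 1, and Δ_i = (y_(i+1) − y_i)/h_i = -4, -1:
  1·M_0 + 4·M_1 + 1·M_2 = 6(Δ_1 - Δ_0) = 18
Natural end conditions: M_0 = M_2 = 0.
Solving the tridiagonal system: M_0 = 0, M_1 = 9/2, M_2 = 0.
On [0, 1], with p_0(x) = a_0 + b_0·x + c_0·x² + d_0·x³: c_0 = M_0/2 = 0, d_0 = (M_1 - M_0)/(6h_0) = 3/4, b_0 = Δ_0 - h_0(2M_0 + M_1)/6 = -19/4.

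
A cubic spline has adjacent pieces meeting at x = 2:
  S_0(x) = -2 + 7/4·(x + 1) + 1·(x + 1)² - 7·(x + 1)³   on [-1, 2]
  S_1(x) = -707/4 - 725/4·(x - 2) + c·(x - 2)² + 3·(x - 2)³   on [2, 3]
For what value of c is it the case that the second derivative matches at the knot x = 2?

S_0''(x) = 2 - 42·(x + 1), so S_0''(2) = -124. On the right, S_1''(2) = 2c, so c = -62.

-62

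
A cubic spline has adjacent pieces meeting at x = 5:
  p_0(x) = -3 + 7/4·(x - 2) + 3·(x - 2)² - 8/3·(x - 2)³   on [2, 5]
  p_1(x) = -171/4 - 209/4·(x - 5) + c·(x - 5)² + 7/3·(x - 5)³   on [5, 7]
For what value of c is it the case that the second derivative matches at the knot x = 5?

-21

p_0''(x) = 6 - 16·(x - 2), so p_0''(5) = -42. On the right, p_1''(5) = 2c, so c = -21.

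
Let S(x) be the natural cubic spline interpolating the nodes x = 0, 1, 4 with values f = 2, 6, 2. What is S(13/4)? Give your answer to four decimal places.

Write M_i for S''(x_i). With h_i = 1, 3 and divided differences Δ_i = 4, -4/3, the continuity of S' gives the tridiagonal system
  1·M_0 + 8·M_1 + 3·M_2 = 6(Δ_1 - Δ_0) = -32
Natural end conditions: M_0 = M_2 = 0.
Forward elimination and back-substitution give M_0 = 0, M_1 = -4, M_2 = 0.
On [1, 4], S(x) = 6 + 8/3·(x - 1) - 2·(x - 1)² + 2/9·(x - 1)³.
With (x - 1) = 9/4: S(13/4) = 141/32.

4.4063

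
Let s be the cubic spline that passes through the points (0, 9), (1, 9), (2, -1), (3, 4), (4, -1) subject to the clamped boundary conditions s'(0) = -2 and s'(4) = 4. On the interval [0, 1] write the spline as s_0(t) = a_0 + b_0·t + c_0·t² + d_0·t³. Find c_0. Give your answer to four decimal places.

Let M_i = s''(x_i). Step sizes h_i = 1, 1, 1, 1; slopes of the chords Δ_i = (y_(i+1) - y_i)/h_i = 0, -10, 5, -5.
  1·M_0 + 4·M_1 + 1·M_2 = 6(Δ_1 - Δ_0) = -60
  1·M_1 + 4·M_2 + 1·M_3 = 6(Δ_2 - Δ_1) = 90
  1·M_2 + 4·M_3 + 1·M_4 = 6(Δ_3 - Δ_2) = -60
Clamped end conditions give two more equations: 2h_0·M_0 + h_0·M_1 = 6(Δ_0 - s'(0)) = 12 and h_3·M_3 + 2h_3·M_4 = 6(s'(4) - Δ_3) = 54.
Solving: M_0 = 21, M_1 = -30, M_2 = 39, M_3 = -36, M_4 = 45.
On [0, 1], with s_0(t) = a_0 + b_0·t + c_0·t² + d_0·t³: c_0 = M_0/2 = 21/2, d_0 = (M_1 - M_0)/(6h_0) = -17/2, b_0 = Δ_0 - h_0(2M_0 + M_1)/6 = -2.

10.5000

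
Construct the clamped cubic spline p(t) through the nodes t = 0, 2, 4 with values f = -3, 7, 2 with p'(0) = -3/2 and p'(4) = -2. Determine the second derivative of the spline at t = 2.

-11

Put m_i = p'' at the i-th knot. Here h = (2, 2) and Δ = (5, -5/2), so the interior equations h_(i-1)·m_(i-1) + 2(h_(i-1)+h_i)·m_i + h_i·m_(i+1) = 6(Δ_i − Δ_(i-1)) read
  2·m_0 + 8·m_1 + 2·m_2 = 6(Δ_1 - Δ_0) = -45
Clamped end conditions give two more equations: 2h_0·m_0 + h_0·m_1 = 6(Δ_0 - p'(0)) = 39 and h_1·m_1 + 2h_1·m_2 = 6(p'(4) - Δ_1) = 3.
Solving: m_0 = 61/4, m_1 = -11, m_2 = 25/4.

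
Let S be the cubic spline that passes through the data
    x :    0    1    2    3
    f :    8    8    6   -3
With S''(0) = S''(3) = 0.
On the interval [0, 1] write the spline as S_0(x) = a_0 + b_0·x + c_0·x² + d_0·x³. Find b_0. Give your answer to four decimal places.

0.0667

Write m_i for S''(x_i). With h_i = 1, 1, 1 and divided differences Δ_i = 0, -2, -9, the continuity of S' gives the tridiagonal system
  1·m_0 + 4·m_1 + 1·m_2 = 6(Δ_1 - Δ_0) = -12
  1·m_1 + 4·m_2 + 1·m_3 = 6(Δ_2 - Δ_1) = -42
Natural end conditions: m_0 = m_3 = 0.
Hence m_0 = 0, m_1 = -2/5, m_2 = -52/5, m_3 = 0.
On [0, 1], with S_0(x) = a_0 + b_0·x + c_0·x² + d_0·x³: c_0 = m_0/2 = 0, d_0 = (m_1 - m_0)/(6h_0) = -1/15, b_0 = Δ_0 - h_0(2m_0 + m_1)/6 = 1/15.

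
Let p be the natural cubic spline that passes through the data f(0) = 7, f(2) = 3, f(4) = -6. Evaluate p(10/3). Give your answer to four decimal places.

-2.6296

Put m_i = p'' at the i-th knot. Here h = (2, 2) and Δ = (-2, -9/2), so the interior equations h_(i-1)·m_(i-1) + 2(h_(i-1)+h_i)·m_i + h_i·m_(i+1) = 6(Δ_i − Δ_(i-1)) read
  2·m_0 + 8·m_1 + 2·m_2 = 6(Δ_1 - Δ_0) = -15
Natural end conditions: m_0 = m_2 = 0.
Forward elimination and back-substitution give m_0 = 0, m_1 = -15/8, m_2 = 0.
On [2, 4], p(t) = 3 - 13/4·(t - 2) - 15/16·(t - 2)² + 5/32·(t - 2)³.
With (t - 2) = 4/3: p(10/3) = -71/27.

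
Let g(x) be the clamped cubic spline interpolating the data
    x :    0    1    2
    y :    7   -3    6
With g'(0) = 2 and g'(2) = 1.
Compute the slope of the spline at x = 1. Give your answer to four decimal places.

-1.5000

With σ_i denoting the second derivative at x_i, h_i = 1, 1, and Δ_i = (y_(i+1) − y_i)/h_i = -10, 9:
  1·σ_0 + 4·σ_1 + 1·σ_2 = 6(Δ_1 - Δ_0) = 114
Clamped end conditions give two more equations: 2h_0·σ_0 + h_0·σ_1 = 6(Δ_0 - g'(0)) = -72 and h_1·σ_1 + 2h_1·σ_2 = 6(g'(2) - Δ_1) = -48.
Solving the tridiagonal system: σ_0 = -65, σ_1 = 58, σ_2 = -53.
On [1, 2], g'(x) = b_1 + 2c_1·(x - 1) + 3d_1·(x - 1)² with b_1 = Δ_1 - h_1(2σ_1 + σ_2)/6 = -3/2, c_1 = σ_1/2 = 29, d_1 = (σ_2 - σ_1)/(6h_1) = -37/2. So g'(1) = -3/2.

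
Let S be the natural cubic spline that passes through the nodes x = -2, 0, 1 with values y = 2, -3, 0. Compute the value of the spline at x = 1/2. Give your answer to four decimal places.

Let m_i = S''(x_i). Step sizes h_i = 2, 1; slopes of the chords Δ_i = (y_(i+1) - y_i)/h_i = -5/2, 3.
  2·m_0 + 6·m_1 + 1·m_2 = 6(Δ_1 - Δ_0) = 33
Natural end conditions: m_0 = m_2 = 0.
Forward elimination and back-substitution give m_0 = 0, m_1 = 11/2, m_2 = 0.
On [0, 1], S(x) = -3 + 7/6·x + 11/4·x² - 11/12·x³.
With x = 1/2: S(1/2) = -59/32.

-1.8438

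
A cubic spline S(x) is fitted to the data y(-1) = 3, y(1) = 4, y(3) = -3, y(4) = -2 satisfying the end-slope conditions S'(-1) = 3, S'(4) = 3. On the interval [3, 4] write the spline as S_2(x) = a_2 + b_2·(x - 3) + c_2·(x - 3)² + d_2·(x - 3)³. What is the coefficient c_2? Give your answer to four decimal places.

Put m_i = S'' at the i-th knot. Here h = (2, 2, 1) and Δ = (1/2, -7/2, 1), so the interior equations h_(i-1)·m_(i-1) + 2(h_(i-1)+h_i)·m_i + h_i·m_(i+1) = 6(Δ_i − Δ_(i-1)) read
  2·m_0 + 8·m_1 + 2·m_2 = 6(Δ_1 - Δ_0) = -24
  2·m_1 + 6·m_2 + 1·m_3 = 6(Δ_2 - Δ_1) = 27
Clamped end conditions give two more equations: 2h_0·m_0 + h_0·m_1 = 6(Δ_0 - S'(-1)) = -15 and h_2·m_2 + 2h_2·m_3 = 6(S'(4) - Δ_2) = 12.
Solving: m_0 = -42/23, m_1 = -177/46, m_2 = 120/23, m_3 = 78/23.
On [3, 4], with S_2(x) = a_2 + b_2·(x - 3) + c_2·(x - 3)² + d_2·(x - 3)³: c_2 = m_2/2 = 60/23, d_2 = (m_3 - m_2)/(6h_2) = -7/23, b_2 = Δ_2 - h_2(2m_2 + m_3)/6 = -30/23.

2.6087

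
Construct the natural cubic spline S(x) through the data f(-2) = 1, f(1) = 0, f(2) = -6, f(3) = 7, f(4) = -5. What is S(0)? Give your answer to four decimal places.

5.6782

With M_i denoting the second derivative at x_i, h_i = 3, 1, 1, 1, and Δ_i = (y_(i+1) − y_i)/h_i = -1/3, -6, 13, -12:
  3·M_0 + 8·M_1 + 1·M_2 = 6(Δ_1 - Δ_0) = -34
  1·M_1 + 4·M_2 + 1·M_3 = 6(Δ_2 - Δ_1) = 114
  1·M_2 + 4·M_3 + 1·M_4 = 6(Δ_3 - Δ_2) = -150
Natural end conditions: M_0 = M_4 = 0.
Hence M_0 = 0, M_1 = -279/29, M_2 = 1246/29, M_3 = -1399/29, M_4 = 0.
On [-2, 1], S(x) = 1 + 779/174·(x + 2) + 0·(x + 2)² - 31/58·(x + 2)³.
With (x + 2) = 2: S(0) = 494/87.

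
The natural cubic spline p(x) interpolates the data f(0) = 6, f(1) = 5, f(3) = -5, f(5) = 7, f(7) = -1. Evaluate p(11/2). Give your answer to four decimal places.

7.3529

With σ_i denoting the second derivative at x_i, h_i = 1, 2, 2, 2, and Δ_i = (y_(i+1) − y_i)/h_i = -1, -5, 6, -4:
  1·σ_0 + 6·σ_1 + 2·σ_2 = 6(Δ_1 - Δ_0) = -24
  2·σ_1 + 8·σ_2 + 2·σ_3 = 6(Δ_2 - Δ_1) = 66
  2·σ_2 + 8·σ_3 + 2·σ_4 = 6(Δ_3 - Δ_2) = -60
Natural end conditions: σ_0 = σ_4 = 0.
Solving the tridiagonal system: σ_0 = 0, σ_1 = -342/41, σ_2 = 534/41, σ_3 = -441/41, σ_4 = 0.
On [5, 7], p(x) = 7 + 130/41·(x - 5) - 441/82·(x - 5)² + 147/164·(x - 5)³.
With (x - 5) = 1/2: p(11/2) = 9647/1312.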